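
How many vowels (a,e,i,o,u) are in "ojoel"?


Input: ojoel
Checking each character:
  'o' at position 0: vowel (running total: 1)
  'j' at position 1: consonant
  'o' at position 2: vowel (running total: 2)
  'e' at position 3: vowel (running total: 3)
  'l' at position 4: consonant
Total vowels: 3

3


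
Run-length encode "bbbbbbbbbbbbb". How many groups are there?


Input: bbbbbbbbbbbbb
Scanning for consecutive runs:
  Group 1: 'b' x 13 (positions 0-12)
Total groups: 1

1


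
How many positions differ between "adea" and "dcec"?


Comparing "adea" and "dcec" position by position:
  Position 0: 'a' vs 'd' => DIFFER
  Position 1: 'd' vs 'c' => DIFFER
  Position 2: 'e' vs 'e' => same
  Position 3: 'a' vs 'c' => DIFFER
Positions that differ: 3

3


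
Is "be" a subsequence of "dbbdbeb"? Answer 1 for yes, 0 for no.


Check if "be" is a subsequence of "dbbdbeb"
Greedy scan:
  Position 0 ('d'): no match needed
  Position 1 ('b'): matches sub[0] = 'b'
  Position 2 ('b'): no match needed
  Position 3 ('d'): no match needed
  Position 4 ('b'): no match needed
  Position 5 ('e'): matches sub[1] = 'e'
  Position 6 ('b'): no match needed
All 2 characters matched => is a subsequence

1


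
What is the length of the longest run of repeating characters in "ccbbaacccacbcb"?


Input: "ccbbaacccacbcb"
Scanning for longest run:
  Position 1 ('c'): continues run of 'c', length=2
  Position 2 ('b'): new char, reset run to 1
  Position 3 ('b'): continues run of 'b', length=2
  Position 4 ('a'): new char, reset run to 1
  Position 5 ('a'): continues run of 'a', length=2
  Position 6 ('c'): new char, reset run to 1
  Position 7 ('c'): continues run of 'c', length=2
  Position 8 ('c'): continues run of 'c', length=3
  Position 9 ('a'): new char, reset run to 1
  Position 10 ('c'): new char, reset run to 1
  Position 11 ('b'): new char, reset run to 1
  Position 12 ('c'): new char, reset run to 1
  Position 13 ('b'): new char, reset run to 1
Longest run: 'c' with length 3

3


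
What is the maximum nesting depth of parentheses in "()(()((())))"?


Input: "()(()((())))"
Tracking depth:
  Position 0 '(': depth becomes 1
  Position 1 ')': depth becomes 0
  Position 2 '(': depth becomes 1
  Position 3 '(': depth becomes 2
  Position 4 ')': depth becomes 1
  Position 5 '(': depth becomes 2
  Position 6 '(': depth becomes 3
  Position 7 '(': depth becomes 4
  Position 8 ')': depth becomes 3
  Position 9 ')': depth becomes 2
  Position 10 ')': depth becomes 1
  Position 11 ')': depth becomes 0
Maximum depth reached: 4

4


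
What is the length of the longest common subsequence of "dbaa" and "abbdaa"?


LCS of "dbaa" and "abbdaa"
DP table:
           a    b    b    d    a    a
      0    0    0    0    0    0    0
  d   0    0    0    0    1    1    1
  b   0    0    1    1    1    1    1
  a   0    1    1    1    1    2    2
  a   0    1    1    1    1    2    3
LCS length = dp[4][6] = 3

3


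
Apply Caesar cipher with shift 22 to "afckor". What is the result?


Caesar cipher: shift "afckor" by 22
  'a' (pos 0) + 22 = pos 22 = 'w'
  'f' (pos 5) + 22 = pos 1 = 'b'
  'c' (pos 2) + 22 = pos 24 = 'y'
  'k' (pos 10) + 22 = pos 6 = 'g'
  'o' (pos 14) + 22 = pos 10 = 'k'
  'r' (pos 17) + 22 = pos 13 = 'n'
Result: wbygkn

wbygkn


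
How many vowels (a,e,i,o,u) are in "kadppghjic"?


Input: kadppghjic
Checking each character:
  'k' at position 0: consonant
  'a' at position 1: vowel (running total: 1)
  'd' at position 2: consonant
  'p' at position 3: consonant
  'p' at position 4: consonant
  'g' at position 5: consonant
  'h' at position 6: consonant
  'j' at position 7: consonant
  'i' at position 8: vowel (running total: 2)
  'c' at position 9: consonant
Total vowels: 2

2


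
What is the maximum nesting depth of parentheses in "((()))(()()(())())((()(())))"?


Input: "((()))(()()(())())((()(())))"
Tracking depth:
  Position 0 '(': depth becomes 1
  Position 1 '(': depth becomes 2
  Position 2 '(': depth becomes 3
  Position 3 ')': depth becomes 2
  Position 4 ')': depth becomes 1
  Position 5 ')': depth becomes 0
  Position 6 '(': depth becomes 1
  Position 7 '(': depth becomes 2
  Position 8 ')': depth becomes 1
  Position 9 '(': depth becomes 2
  Position 10 ')': depth becomes 1
  Position 11 '(': depth becomes 2
  Position 12 '(': depth becomes 3
  Position 13 ')': depth becomes 2
  Position 14 ')': depth becomes 1
  Position 15 '(': depth becomes 2
  Position 16 ')': depth becomes 1
  Position 17 ')': depth becomes 0
  Position 18 '(': depth becomes 1
  Position 19 '(': depth becomes 2
  Position 20 '(': depth becomes 3
  Position 21 ')': depth becomes 2
  Position 22 '(': depth becomes 3
  Position 23 '(': depth becomes 4
  Position 24 ')': depth becomes 3
  Position 25 ')': depth becomes 2
  Position 26 ')': depth becomes 1
  Position 27 ')': depth becomes 0
Maximum depth reached: 4

4


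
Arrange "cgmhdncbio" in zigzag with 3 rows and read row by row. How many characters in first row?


Zigzag "cgmhdncbio" into 3 rows:
Placing characters:
  'c' => row 0
  'g' => row 1
  'm' => row 2
  'h' => row 1
  'd' => row 0
  'n' => row 1
  'c' => row 2
  'b' => row 1
  'i' => row 0
  'o' => row 1
Rows:
  Row 0: "cdi"
  Row 1: "ghnbo"
  Row 2: "mc"
First row length: 3

3


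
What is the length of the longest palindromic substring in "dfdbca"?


Input: "dfdbca"
Checking substrings for palindromes:
  [0:3] "dfd" (len 3) => palindrome
Longest palindromic substring: "dfd" with length 3

3


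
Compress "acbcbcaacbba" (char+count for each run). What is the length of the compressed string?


Input: acbcbcaacbba
Runs:
  'a' x 1 => "a1"
  'c' x 1 => "c1"
  'b' x 1 => "b1"
  'c' x 1 => "c1"
  'b' x 1 => "b1"
  'c' x 1 => "c1"
  'a' x 2 => "a2"
  'c' x 1 => "c1"
  'b' x 2 => "b2"
  'a' x 1 => "a1"
Compressed: "a1c1b1c1b1c1a2c1b2a1"
Compressed length: 20

20


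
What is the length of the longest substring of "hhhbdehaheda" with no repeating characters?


Input: "hhhbdehaheda"
Sliding window (track last position of each char):
  Position 0 ('h'): window [0,0] length 1 -- new best
  Position 1 ('h'): repeat (last at 0), move window start to 1
  Position 1 ('h'): window [1,1] length 1
  Position 2 ('h'): repeat (last at 1), move window start to 2
  Position 2 ('h'): window [2,2] length 1
  Position 3 ('b'): window [2,3] length 2 -- new best
  Position 4 ('d'): window [2,4] length 3 -- new best
  Position 5 ('e'): window [2,5] length 4 -- new best
  Position 6 ('h'): repeat (last at 2), move window start to 3
  Position 6 ('h'): window [3,6] length 4
  Position 7 ('a'): window [3,7] length 5 -- new best
  Position 8 ('h'): repeat (last at 6), move window start to 7
  Position 8 ('h'): window [7,8] length 2
  Position 9 ('e'): window [7,9] length 3
  Position 10 ('d'): window [7,10] length 4
  Position 11 ('a'): repeat (last at 7), move window start to 8
  Position 11 ('a'): window [8,11] length 4
Longest substring with no repeats: "bdeha" with length 5

5


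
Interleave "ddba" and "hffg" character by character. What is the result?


Interleaving "ddba" and "hffg":
  Position 0: 'd' from first, 'h' from second => "dh"
  Position 1: 'd' from first, 'f' from second => "df"
  Position 2: 'b' from first, 'f' from second => "bf"
  Position 3: 'a' from first, 'g' from second => "ag"
Result: dhdfbfag

dhdfbfag


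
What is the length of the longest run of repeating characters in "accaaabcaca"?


Input: "accaaabcaca"
Scanning for longest run:
  Position 1 ('c'): new char, reset run to 1
  Position 2 ('c'): continues run of 'c', length=2
  Position 3 ('a'): new char, reset run to 1
  Position 4 ('a'): continues run of 'a', length=2
  Position 5 ('a'): continues run of 'a', length=3
  Position 6 ('b'): new char, reset run to 1
  Position 7 ('c'): new char, reset run to 1
  Position 8 ('a'): new char, reset run to 1
  Position 9 ('c'): new char, reset run to 1
  Position 10 ('a'): new char, reset run to 1
Longest run: 'a' with length 3

3


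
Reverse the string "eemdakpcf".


Input: eemdakpcf
Reading characters right to left:
  Position 8: 'f'
  Position 7: 'c'
  Position 6: 'p'
  Position 5: 'k'
  Position 4: 'a'
  Position 3: 'd'
  Position 2: 'm'
  Position 1: 'e'
  Position 0: 'e'
Reversed: fcpkadmee

fcpkadmee


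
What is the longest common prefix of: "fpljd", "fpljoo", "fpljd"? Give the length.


Words: fpljd, fpljoo, fpljd
  Position 0: all 'f' => match
  Position 1: all 'p' => match
  Position 2: all 'l' => match
  Position 3: all 'j' => match
  Position 4: ('d', 'o', 'd') => mismatch, stop
LCP = "fplj" (length 4)

4


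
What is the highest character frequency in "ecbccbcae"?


Input: ecbccbcae
Character counts:
  'a': 1
  'b': 2
  'c': 4
  'e': 2
Maximum frequency: 4

4


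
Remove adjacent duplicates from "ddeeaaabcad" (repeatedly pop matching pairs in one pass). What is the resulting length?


Input: ddeeaaabcad
Stack-based adjacent duplicate removal:
  Read 'd': push. Stack: d
  Read 'd': matches stack top 'd' => pop. Stack: (empty)
  Read 'e': push. Stack: e
  Read 'e': matches stack top 'e' => pop. Stack: (empty)
  Read 'a': push. Stack: a
  Read 'a': matches stack top 'a' => pop. Stack: (empty)
  Read 'a': push. Stack: a
  Read 'b': push. Stack: ab
  Read 'c': push. Stack: abc
  Read 'a': push. Stack: abca
  Read 'd': push. Stack: abcad
Final stack: "abcad" (length 5)

5


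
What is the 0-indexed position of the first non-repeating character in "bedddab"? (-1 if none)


Input: bedddab
Character frequencies:
  'a': 1
  'b': 2
  'd': 3
  'e': 1
Scanning left to right for freq == 1:
  Position 0 ('b'): freq=2, skip
  Position 1 ('e'): unique! => answer = 1

1


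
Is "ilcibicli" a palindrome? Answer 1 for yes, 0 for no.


Input: ilcibicli
Reversed: ilcibicli
  Compare pos 0 ('i') with pos 8 ('i'): match
  Compare pos 1 ('l') with pos 7 ('l'): match
  Compare pos 2 ('c') with pos 6 ('c'): match
  Compare pos 3 ('i') with pos 5 ('i'): match
Result: palindrome

1


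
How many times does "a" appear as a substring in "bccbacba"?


Searching for "a" in "bccbacba"
Scanning each position:
  Position 0: "b" => no
  Position 1: "c" => no
  Position 2: "c" => no
  Position 3: "b" => no
  Position 4: "a" => MATCH
  Position 5: "c" => no
  Position 6: "b" => no
  Position 7: "a" => MATCH
Total occurrences: 2

2


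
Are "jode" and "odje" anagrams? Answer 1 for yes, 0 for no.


Strings: "jode", "odje"
Sorted first:  dejo
Sorted second: dejo
Sorted forms match => anagrams

1


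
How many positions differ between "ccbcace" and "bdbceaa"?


Comparing "ccbcace" and "bdbceaa" position by position:
  Position 0: 'c' vs 'b' => DIFFER
  Position 1: 'c' vs 'd' => DIFFER
  Position 2: 'b' vs 'b' => same
  Position 3: 'c' vs 'c' => same
  Position 4: 'a' vs 'e' => DIFFER
  Position 5: 'c' vs 'a' => DIFFER
  Position 6: 'e' vs 'a' => DIFFER
Positions that differ: 5

5


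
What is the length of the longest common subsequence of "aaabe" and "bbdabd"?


LCS of "aaabe" and "bbdabd"
DP table:
           b    b    d    a    b    d
      0    0    0    0    0    0    0
  a   0    0    0    0    1    1    1
  a   0    0    0    0    1    1    1
  a   0    0    0    0    1    1    1
  b   0    1    1    1    1    2    2
  e   0    1    1    1    1    2    2
LCS length = dp[5][6] = 2

2


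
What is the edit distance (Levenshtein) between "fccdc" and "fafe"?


Computing edit distance: "fccdc" -> "fafe"
DP table:
           f    a    f    e
      0    1    2    3    4
  f   1    0    1    2    3
  c   2    1    1    2    3
  c   3    2    2    2    3
  d   4    3    3    3    3
  c   5    4    4    4    4
Edit distance = dp[5][4] = 4

4


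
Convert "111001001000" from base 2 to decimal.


Input: "111001001000" in base 2
Positional expansion:
  Digit '1' (value 1) x 2^11 = 2048
  Digit '1' (value 1) x 2^10 = 1024
  Digit '1' (value 1) x 2^9 = 512
  Digit '0' (value 0) x 2^8 = 0
  Digit '0' (value 0) x 2^7 = 0
  Digit '1' (value 1) x 2^6 = 64
  Digit '0' (value 0) x 2^5 = 0
  Digit '0' (value 0) x 2^4 = 0
  Digit '1' (value 1) x 2^3 = 8
  Digit '0' (value 0) x 2^2 = 0
  Digit '0' (value 0) x 2^1 = 0
  Digit '0' (value 0) x 2^0 = 0
Sum = 3656

3656


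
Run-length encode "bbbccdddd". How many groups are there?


Input: bbbccdddd
Scanning for consecutive runs:
  Group 1: 'b' x 3 (positions 0-2)
  Group 2: 'c' x 2 (positions 3-4)
  Group 3: 'd' x 4 (positions 5-8)
Total groups: 3

3


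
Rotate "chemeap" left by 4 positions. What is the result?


Input: "chemeap", rotate left by 4
First 4 characters: "chem"
Remaining characters: "eap"
Concatenate remaining + first: "eap" + "chem" = "eapchem"

eapchem


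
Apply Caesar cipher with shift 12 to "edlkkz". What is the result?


Caesar cipher: shift "edlkkz" by 12
  'e' (pos 4) + 12 = pos 16 = 'q'
  'd' (pos 3) + 12 = pos 15 = 'p'
  'l' (pos 11) + 12 = pos 23 = 'x'
  'k' (pos 10) + 12 = pos 22 = 'w'
  'k' (pos 10) + 12 = pos 22 = 'w'
  'z' (pos 25) + 12 = pos 11 = 'l'
Result: qpxwwl

qpxwwl


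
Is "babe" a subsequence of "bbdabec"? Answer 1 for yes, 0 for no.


Check if "babe" is a subsequence of "bbdabec"
Greedy scan:
  Position 0 ('b'): matches sub[0] = 'b'
  Position 1 ('b'): no match needed
  Position 2 ('d'): no match needed
  Position 3 ('a'): matches sub[1] = 'a'
  Position 4 ('b'): matches sub[2] = 'b'
  Position 5 ('e'): matches sub[3] = 'e'
  Position 6 ('c'): no match needed
All 4 characters matched => is a subsequence

1


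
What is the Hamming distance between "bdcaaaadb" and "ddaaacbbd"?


Comparing "bdcaaaadb" and "ddaaacbbd" position by position:
  Position 0: 'b' vs 'd' => differ
  Position 1: 'd' vs 'd' => same
  Position 2: 'c' vs 'a' => differ
  Position 3: 'a' vs 'a' => same
  Position 4: 'a' vs 'a' => same
  Position 5: 'a' vs 'c' => differ
  Position 6: 'a' vs 'b' => differ
  Position 7: 'd' vs 'b' => differ
  Position 8: 'b' vs 'd' => differ
Total differences (Hamming distance): 6

6


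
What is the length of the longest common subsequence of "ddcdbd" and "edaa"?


LCS of "ddcdbd" and "edaa"
DP table:
           e    d    a    a
      0    0    0    0    0
  d   0    0    1    1    1
  d   0    0    1    1    1
  c   0    0    1    1    1
  d   0    0    1    1    1
  b   0    0    1    1    1
  d   0    0    1    1    1
LCS length = dp[6][4] = 1

1


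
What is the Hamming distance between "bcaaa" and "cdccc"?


Comparing "bcaaa" and "cdccc" position by position:
  Position 0: 'b' vs 'c' => differ
  Position 1: 'c' vs 'd' => differ
  Position 2: 'a' vs 'c' => differ
  Position 3: 'a' vs 'c' => differ
  Position 4: 'a' vs 'c' => differ
Total differences (Hamming distance): 5

5


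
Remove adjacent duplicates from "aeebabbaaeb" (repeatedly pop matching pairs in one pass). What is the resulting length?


Input: aeebabbaaeb
Stack-based adjacent duplicate removal:
  Read 'a': push. Stack: a
  Read 'e': push. Stack: ae
  Read 'e': matches stack top 'e' => pop. Stack: a
  Read 'b': push. Stack: ab
  Read 'a': push. Stack: aba
  Read 'b': push. Stack: abab
  Read 'b': matches stack top 'b' => pop. Stack: aba
  Read 'a': matches stack top 'a' => pop. Stack: ab
  Read 'a': push. Stack: aba
  Read 'e': push. Stack: abae
  Read 'b': push. Stack: abaeb
Final stack: "abaeb" (length 5)

5


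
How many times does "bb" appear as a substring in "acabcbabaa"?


Searching for "bb" in "acabcbabaa"
Scanning each position:
  Position 0: "ac" => no
  Position 1: "ca" => no
  Position 2: "ab" => no
  Position 3: "bc" => no
  Position 4: "cb" => no
  Position 5: "ba" => no
  Position 6: "ab" => no
  Position 7: "ba" => no
  Position 8: "aa" => no
Total occurrences: 0

0


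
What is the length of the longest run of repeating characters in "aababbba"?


Input: "aababbba"
Scanning for longest run:
  Position 1 ('a'): continues run of 'a', length=2
  Position 2 ('b'): new char, reset run to 1
  Position 3 ('a'): new char, reset run to 1
  Position 4 ('b'): new char, reset run to 1
  Position 5 ('b'): continues run of 'b', length=2
  Position 6 ('b'): continues run of 'b', length=3
  Position 7 ('a'): new char, reset run to 1
Longest run: 'b' with length 3

3


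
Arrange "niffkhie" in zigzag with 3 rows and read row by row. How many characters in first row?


Zigzag "niffkhie" into 3 rows:
Placing characters:
  'n' => row 0
  'i' => row 1
  'f' => row 2
  'f' => row 1
  'k' => row 0
  'h' => row 1
  'i' => row 2
  'e' => row 1
Rows:
  Row 0: "nk"
  Row 1: "ifhe"
  Row 2: "fi"
First row length: 2

2


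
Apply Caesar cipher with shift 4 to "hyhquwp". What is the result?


Caesar cipher: shift "hyhquwp" by 4
  'h' (pos 7) + 4 = pos 11 = 'l'
  'y' (pos 24) + 4 = pos 2 = 'c'
  'h' (pos 7) + 4 = pos 11 = 'l'
  'q' (pos 16) + 4 = pos 20 = 'u'
  'u' (pos 20) + 4 = pos 24 = 'y'
  'w' (pos 22) + 4 = pos 0 = 'a'
  'p' (pos 15) + 4 = pos 19 = 't'
Result: lcluyat

lcluyat


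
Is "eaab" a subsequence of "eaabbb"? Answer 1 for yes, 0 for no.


Check if "eaab" is a subsequence of "eaabbb"
Greedy scan:
  Position 0 ('e'): matches sub[0] = 'e'
  Position 1 ('a'): matches sub[1] = 'a'
  Position 2 ('a'): matches sub[2] = 'a'
  Position 3 ('b'): matches sub[3] = 'b'
  Position 4 ('b'): no match needed
  Position 5 ('b'): no match needed
All 4 characters matched => is a subsequence

1


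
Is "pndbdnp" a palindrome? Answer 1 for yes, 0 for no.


Input: pndbdnp
Reversed: pndbdnp
  Compare pos 0 ('p') with pos 6 ('p'): match
  Compare pos 1 ('n') with pos 5 ('n'): match
  Compare pos 2 ('d') with pos 4 ('d'): match
Result: palindrome

1


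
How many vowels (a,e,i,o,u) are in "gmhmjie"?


Input: gmhmjie
Checking each character:
  'g' at position 0: consonant
  'm' at position 1: consonant
  'h' at position 2: consonant
  'm' at position 3: consonant
  'j' at position 4: consonant
  'i' at position 5: vowel (running total: 1)
  'e' at position 6: vowel (running total: 2)
Total vowels: 2

2


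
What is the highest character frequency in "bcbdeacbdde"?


Input: bcbdeacbdde
Character counts:
  'a': 1
  'b': 3
  'c': 2
  'd': 3
  'e': 2
Maximum frequency: 3

3


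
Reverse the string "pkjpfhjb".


Input: pkjpfhjb
Reading characters right to left:
  Position 7: 'b'
  Position 6: 'j'
  Position 5: 'h'
  Position 4: 'f'
  Position 3: 'p'
  Position 2: 'j'
  Position 1: 'k'
  Position 0: 'p'
Reversed: bjhfpjkp

bjhfpjkp


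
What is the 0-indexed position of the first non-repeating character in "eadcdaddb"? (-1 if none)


Input: eadcdaddb
Character frequencies:
  'a': 2
  'b': 1
  'c': 1
  'd': 4
  'e': 1
Scanning left to right for freq == 1:
  Position 0 ('e'): unique! => answer = 0

0


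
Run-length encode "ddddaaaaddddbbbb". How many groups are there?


Input: ddddaaaaddddbbbb
Scanning for consecutive runs:
  Group 1: 'd' x 4 (positions 0-3)
  Group 2: 'a' x 4 (positions 4-7)
  Group 3: 'd' x 4 (positions 8-11)
  Group 4: 'b' x 4 (positions 12-15)
Total groups: 4

4


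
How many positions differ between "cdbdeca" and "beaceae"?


Comparing "cdbdeca" and "beaceae" position by position:
  Position 0: 'c' vs 'b' => DIFFER
  Position 1: 'd' vs 'e' => DIFFER
  Position 2: 'b' vs 'a' => DIFFER
  Position 3: 'd' vs 'c' => DIFFER
  Position 4: 'e' vs 'e' => same
  Position 5: 'c' vs 'a' => DIFFER
  Position 6: 'a' vs 'e' => DIFFER
Positions that differ: 6

6


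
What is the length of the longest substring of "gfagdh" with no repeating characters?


Input: "gfagdh"
Sliding window (track last position of each char):
  Position 0 ('g'): window [0,0] length 1 -- new best
  Position 1 ('f'): window [0,1] length 2 -- new best
  Position 2 ('a'): window [0,2] length 3 -- new best
  Position 3 ('g'): repeat (last at 0), move window start to 1
  Position 3 ('g'): window [1,3] length 3
  Position 4 ('d'): window [1,4] length 4 -- new best
  Position 5 ('h'): window [1,5] length 5 -- new best
Longest substring with no repeats: "fagdh" with length 5

5


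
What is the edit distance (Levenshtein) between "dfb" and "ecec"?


Computing edit distance: "dfb" -> "ecec"
DP table:
           e    c    e    c
      0    1    2    3    4
  d   1    1    2    3    4
  f   2    2    2    3    4
  b   3    3    3    3    4
Edit distance = dp[3][4] = 4

4


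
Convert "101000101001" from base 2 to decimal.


Input: "101000101001" in base 2
Positional expansion:
  Digit '1' (value 1) x 2^11 = 2048
  Digit '0' (value 0) x 2^10 = 0
  Digit '1' (value 1) x 2^9 = 512
  Digit '0' (value 0) x 2^8 = 0
  Digit '0' (value 0) x 2^7 = 0
  Digit '0' (value 0) x 2^6 = 0
  Digit '1' (value 1) x 2^5 = 32
  Digit '0' (value 0) x 2^4 = 0
  Digit '1' (value 1) x 2^3 = 8
  Digit '0' (value 0) x 2^2 = 0
  Digit '0' (value 0) x 2^1 = 0
  Digit '1' (value 1) x 2^0 = 1
Sum = 2601

2601


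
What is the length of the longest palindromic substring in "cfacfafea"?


Input: "cfacfafea"
Checking substrings for palindromes:
  [4:7] "faf" (len 3) => palindrome
Longest palindromic substring: "faf" with length 3

3


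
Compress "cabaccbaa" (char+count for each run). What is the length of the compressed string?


Input: cabaccbaa
Runs:
  'c' x 1 => "c1"
  'a' x 1 => "a1"
  'b' x 1 => "b1"
  'a' x 1 => "a1"
  'c' x 2 => "c2"
  'b' x 1 => "b1"
  'a' x 2 => "a2"
Compressed: "c1a1b1a1c2b1a2"
Compressed length: 14

14


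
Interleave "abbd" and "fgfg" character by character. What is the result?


Interleaving "abbd" and "fgfg":
  Position 0: 'a' from first, 'f' from second => "af"
  Position 1: 'b' from first, 'g' from second => "bg"
  Position 2: 'b' from first, 'f' from second => "bf"
  Position 3: 'd' from first, 'g' from second => "dg"
Result: afbgbfdg

afbgbfdg


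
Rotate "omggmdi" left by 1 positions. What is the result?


Input: "omggmdi", rotate left by 1
First 1 characters: "o"
Remaining characters: "mggmdi"
Concatenate remaining + first: "mggmdi" + "o" = "mggmdio"

mggmdio


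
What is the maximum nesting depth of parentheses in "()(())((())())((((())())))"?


Input: "()(())((())())((((())())))"
Tracking depth:
  Position 0 '(': depth becomes 1
  Position 1 ')': depth becomes 0
  Position 2 '(': depth becomes 1
  Position 3 '(': depth becomes 2
  Position 4 ')': depth becomes 1
  Position 5 ')': depth becomes 0
  Position 6 '(': depth becomes 1
  Position 7 '(': depth becomes 2
  Position 8 '(': depth becomes 3
  Position 9 ')': depth becomes 2
  Position 10 ')': depth becomes 1
  Position 11 '(': depth becomes 2
  Position 12 ')': depth becomes 1
  Position 13 ')': depth becomes 0
  Position 14 '(': depth becomes 1
  Position 15 '(': depth becomes 2
  Position 16 '(': depth becomes 3
  Position 17 '(': depth becomes 4
  Position 18 '(': depth becomes 5
  Position 19 ')': depth becomes 4
  Position 20 ')': depth becomes 3
  Position 21 '(': depth becomes 4
  Position 22 ')': depth becomes 3
  Position 23 ')': depth becomes 2
  Position 24 ')': depth becomes 1
  Position 25 ')': depth becomes 0
Maximum depth reached: 5

5


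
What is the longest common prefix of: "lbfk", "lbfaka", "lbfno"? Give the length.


Words: lbfk, lbfaka, lbfno
  Position 0: all 'l' => match
  Position 1: all 'b' => match
  Position 2: all 'f' => match
  Position 3: ('k', 'a', 'n') => mismatch, stop
LCP = "lbf" (length 3)

3


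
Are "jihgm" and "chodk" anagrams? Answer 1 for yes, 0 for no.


Strings: "jihgm", "chodk"
Sorted first:  ghijm
Sorted second: cdhko
Differ at position 0: 'g' vs 'c' => not anagrams

0


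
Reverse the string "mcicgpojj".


Input: mcicgpojj
Reading characters right to left:
  Position 8: 'j'
  Position 7: 'j'
  Position 6: 'o'
  Position 5: 'p'
  Position 4: 'g'
  Position 3: 'c'
  Position 2: 'i'
  Position 1: 'c'
  Position 0: 'm'
Reversed: jjopgcicm

jjopgcicm


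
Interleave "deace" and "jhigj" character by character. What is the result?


Interleaving "deace" and "jhigj":
  Position 0: 'd' from first, 'j' from second => "dj"
  Position 1: 'e' from first, 'h' from second => "eh"
  Position 2: 'a' from first, 'i' from second => "ai"
  Position 3: 'c' from first, 'g' from second => "cg"
  Position 4: 'e' from first, 'j' from second => "ej"
Result: djehaicgej

djehaicgej


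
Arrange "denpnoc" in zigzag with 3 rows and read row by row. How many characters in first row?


Zigzag "denpnoc" into 3 rows:
Placing characters:
  'd' => row 0
  'e' => row 1
  'n' => row 2
  'p' => row 1
  'n' => row 0
  'o' => row 1
  'c' => row 2
Rows:
  Row 0: "dn"
  Row 1: "epo"
  Row 2: "nc"
First row length: 2

2


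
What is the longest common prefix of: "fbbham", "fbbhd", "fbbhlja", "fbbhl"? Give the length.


Words: fbbham, fbbhd, fbbhlja, fbbhl
  Position 0: all 'f' => match
  Position 1: all 'b' => match
  Position 2: all 'b' => match
  Position 3: all 'h' => match
  Position 4: ('a', 'd', 'l', 'l') => mismatch, stop
LCP = "fbbh" (length 4)

4


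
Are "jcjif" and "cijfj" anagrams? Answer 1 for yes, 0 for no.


Strings: "jcjif", "cijfj"
Sorted first:  cfijj
Sorted second: cfijj
Sorted forms match => anagrams

1


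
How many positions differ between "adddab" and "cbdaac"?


Comparing "adddab" and "cbdaac" position by position:
  Position 0: 'a' vs 'c' => DIFFER
  Position 1: 'd' vs 'b' => DIFFER
  Position 2: 'd' vs 'd' => same
  Position 3: 'd' vs 'a' => DIFFER
  Position 4: 'a' vs 'a' => same
  Position 5: 'b' vs 'c' => DIFFER
Positions that differ: 4

4


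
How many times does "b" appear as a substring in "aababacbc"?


Searching for "b" in "aababacbc"
Scanning each position:
  Position 0: "a" => no
  Position 1: "a" => no
  Position 2: "b" => MATCH
  Position 3: "a" => no
  Position 4: "b" => MATCH
  Position 5: "a" => no
  Position 6: "c" => no
  Position 7: "b" => MATCH
  Position 8: "c" => no
Total occurrences: 3

3


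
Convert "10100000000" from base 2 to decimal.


Input: "10100000000" in base 2
Positional expansion:
  Digit '1' (value 1) x 2^10 = 1024
  Digit '0' (value 0) x 2^9 = 0
  Digit '1' (value 1) x 2^8 = 256
  Digit '0' (value 0) x 2^7 = 0
  Digit '0' (value 0) x 2^6 = 0
  Digit '0' (value 0) x 2^5 = 0
  Digit '0' (value 0) x 2^4 = 0
  Digit '0' (value 0) x 2^3 = 0
  Digit '0' (value 0) x 2^2 = 0
  Digit '0' (value 0) x 2^1 = 0
  Digit '0' (value 0) x 2^0 = 0
Sum = 1280

1280


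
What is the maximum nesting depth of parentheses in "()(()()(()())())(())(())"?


Input: "()(()()(()())())(())(())"
Tracking depth:
  Position 0 '(': depth becomes 1
  Position 1 ')': depth becomes 0
  Position 2 '(': depth becomes 1
  Position 3 '(': depth becomes 2
  Position 4 ')': depth becomes 1
  Position 5 '(': depth becomes 2
  Position 6 ')': depth becomes 1
  Position 7 '(': depth becomes 2
  Position 8 '(': depth becomes 3
  Position 9 ')': depth becomes 2
  Position 10 '(': depth becomes 3
  Position 11 ')': depth becomes 2
  Position 12 ')': depth becomes 1
  Position 13 '(': depth becomes 2
  Position 14 ')': depth becomes 1
  Position 15 ')': depth becomes 0
  Position 16 '(': depth becomes 1
  Position 17 '(': depth becomes 2
  Position 18 ')': depth becomes 1
  Position 19 ')': depth becomes 0
  Position 20 '(': depth becomes 1
  Position 21 '(': depth becomes 2
  Position 22 ')': depth becomes 1
  Position 23 ')': depth becomes 0
Maximum depth reached: 3

3


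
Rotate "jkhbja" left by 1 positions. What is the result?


Input: "jkhbja", rotate left by 1
First 1 characters: "j"
Remaining characters: "khbja"
Concatenate remaining + first: "khbja" + "j" = "khbjaj"

khbjaj


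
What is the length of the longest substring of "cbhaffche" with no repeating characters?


Input: "cbhaffche"
Sliding window (track last position of each char):
  Position 0 ('c'): window [0,0] length 1 -- new best
  Position 1 ('b'): window [0,1] length 2 -- new best
  Position 2 ('h'): window [0,2] length 3 -- new best
  Position 3 ('a'): window [0,3] length 4 -- new best
  Position 4 ('f'): window [0,4] length 5 -- new best
  Position 5 ('f'): repeat (last at 4), move window start to 5
  Position 5 ('f'): window [5,5] length 1
  Position 6 ('c'): window [5,6] length 2
  Position 7 ('h'): window [5,7] length 3
  Position 8 ('e'): window [5,8] length 4
Longest substring with no repeats: "cbhaf" with length 5

5


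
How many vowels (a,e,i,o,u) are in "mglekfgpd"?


Input: mglekfgpd
Checking each character:
  'm' at position 0: consonant
  'g' at position 1: consonant
  'l' at position 2: consonant
  'e' at position 3: vowel (running total: 1)
  'k' at position 4: consonant
  'f' at position 5: consonant
  'g' at position 6: consonant
  'p' at position 7: consonant
  'd' at position 8: consonant
Total vowels: 1

1


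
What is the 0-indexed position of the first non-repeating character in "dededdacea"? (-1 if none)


Input: dededdacea
Character frequencies:
  'a': 2
  'c': 1
  'd': 4
  'e': 3
Scanning left to right for freq == 1:
  Position 0 ('d'): freq=4, skip
  Position 1 ('e'): freq=3, skip
  Position 2 ('d'): freq=4, skip
  Position 3 ('e'): freq=3, skip
  Position 4 ('d'): freq=4, skip
  Position 5 ('d'): freq=4, skip
  Position 6 ('a'): freq=2, skip
  Position 7 ('c'): unique! => answer = 7

7


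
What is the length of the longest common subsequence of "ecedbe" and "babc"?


LCS of "ecedbe" and "babc"
DP table:
           b    a    b    c
      0    0    0    0    0
  e   0    0    0    0    0
  c   0    0    0    0    1
  e   0    0    0    0    1
  d   0    0    0    0    1
  b   0    1    1    1    1
  e   0    1    1    1    1
LCS length = dp[6][4] = 1

1


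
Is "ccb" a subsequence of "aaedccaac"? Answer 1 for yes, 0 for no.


Check if "ccb" is a subsequence of "aaedccaac"
Greedy scan:
  Position 0 ('a'): no match needed
  Position 1 ('a'): no match needed
  Position 2 ('e'): no match needed
  Position 3 ('d'): no match needed
  Position 4 ('c'): matches sub[0] = 'c'
  Position 5 ('c'): matches sub[1] = 'c'
  Position 6 ('a'): no match needed
  Position 7 ('a'): no match needed
  Position 8 ('c'): no match needed
Only matched 2/3 characters => not a subsequence

0


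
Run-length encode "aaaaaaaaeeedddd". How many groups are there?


Input: aaaaaaaaeeedddd
Scanning for consecutive runs:
  Group 1: 'a' x 8 (positions 0-7)
  Group 2: 'e' x 3 (positions 8-10)
  Group 3: 'd' x 4 (positions 11-14)
Total groups: 3

3


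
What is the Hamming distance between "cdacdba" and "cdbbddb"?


Comparing "cdacdba" and "cdbbddb" position by position:
  Position 0: 'c' vs 'c' => same
  Position 1: 'd' vs 'd' => same
  Position 2: 'a' vs 'b' => differ
  Position 3: 'c' vs 'b' => differ
  Position 4: 'd' vs 'd' => same
  Position 5: 'b' vs 'd' => differ
  Position 6: 'a' vs 'b' => differ
Total differences (Hamming distance): 4

4


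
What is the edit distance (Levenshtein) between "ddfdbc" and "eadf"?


Computing edit distance: "ddfdbc" -> "eadf"
DP table:
           e    a    d    f
      0    1    2    3    4
  d   1    1    2    2    3
  d   2    2    2    2    3
  f   3    3    3    3    2
  d   4    4    4    3    3
  b   5    5    5    4    4
  c   6    6    6    5    5
Edit distance = dp[6][4] = 5

5


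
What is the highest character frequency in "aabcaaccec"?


Input: aabcaaccec
Character counts:
  'a': 4
  'b': 1
  'c': 4
  'e': 1
Maximum frequency: 4

4


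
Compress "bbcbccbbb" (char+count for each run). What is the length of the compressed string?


Input: bbcbccbbb
Runs:
  'b' x 2 => "b2"
  'c' x 1 => "c1"
  'b' x 1 => "b1"
  'c' x 2 => "c2"
  'b' x 3 => "b3"
Compressed: "b2c1b1c2b3"
Compressed length: 10

10


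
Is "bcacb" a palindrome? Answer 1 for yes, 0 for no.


Input: bcacb
Reversed: bcacb
  Compare pos 0 ('b') with pos 4 ('b'): match
  Compare pos 1 ('c') with pos 3 ('c'): match
Result: palindrome

1


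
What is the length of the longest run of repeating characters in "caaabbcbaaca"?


Input: "caaabbcbaaca"
Scanning for longest run:
  Position 1 ('a'): new char, reset run to 1
  Position 2 ('a'): continues run of 'a', length=2
  Position 3 ('a'): continues run of 'a', length=3
  Position 4 ('b'): new char, reset run to 1
  Position 5 ('b'): continues run of 'b', length=2
  Position 6 ('c'): new char, reset run to 1
  Position 7 ('b'): new char, reset run to 1
  Position 8 ('a'): new char, reset run to 1
  Position 9 ('a'): continues run of 'a', length=2
  Position 10 ('c'): new char, reset run to 1
  Position 11 ('a'): new char, reset run to 1
Longest run: 'a' with length 3

3


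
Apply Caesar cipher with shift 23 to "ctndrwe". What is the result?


Caesar cipher: shift "ctndrwe" by 23
  'c' (pos 2) + 23 = pos 25 = 'z'
  't' (pos 19) + 23 = pos 16 = 'q'
  'n' (pos 13) + 23 = pos 10 = 'k'
  'd' (pos 3) + 23 = pos 0 = 'a'
  'r' (pos 17) + 23 = pos 14 = 'o'
  'w' (pos 22) + 23 = pos 19 = 't'
  'e' (pos 4) + 23 = pos 1 = 'b'
Result: zqkaotb

zqkaotb


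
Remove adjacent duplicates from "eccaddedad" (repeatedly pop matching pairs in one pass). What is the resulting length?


Input: eccaddedad
Stack-based adjacent duplicate removal:
  Read 'e': push. Stack: e
  Read 'c': push. Stack: ec
  Read 'c': matches stack top 'c' => pop. Stack: e
  Read 'a': push. Stack: ea
  Read 'd': push. Stack: ead
  Read 'd': matches stack top 'd' => pop. Stack: ea
  Read 'e': push. Stack: eae
  Read 'd': push. Stack: eaed
  Read 'a': push. Stack: eaeda
  Read 'd': push. Stack: eaedad
Final stack: "eaedad" (length 6)

6


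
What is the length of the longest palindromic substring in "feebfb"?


Input: "feebfb"
Checking substrings for palindromes:
  [3:6] "bfb" (len 3) => palindrome
  [1:3] "ee" (len 2) => palindrome
Longest palindromic substring: "bfb" with length 3

3


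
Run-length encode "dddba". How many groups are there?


Input: dddba
Scanning for consecutive runs:
  Group 1: 'd' x 3 (positions 0-2)
  Group 2: 'b' x 1 (positions 3-3)
  Group 3: 'a' x 1 (positions 4-4)
Total groups: 3

3


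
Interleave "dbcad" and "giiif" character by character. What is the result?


Interleaving "dbcad" and "giiif":
  Position 0: 'd' from first, 'g' from second => "dg"
  Position 1: 'b' from first, 'i' from second => "bi"
  Position 2: 'c' from first, 'i' from second => "ci"
  Position 3: 'a' from first, 'i' from second => "ai"
  Position 4: 'd' from first, 'f' from second => "df"
Result: dgbiciaidf

dgbiciaidf


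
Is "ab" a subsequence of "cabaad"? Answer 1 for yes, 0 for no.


Check if "ab" is a subsequence of "cabaad"
Greedy scan:
  Position 0 ('c'): no match needed
  Position 1 ('a'): matches sub[0] = 'a'
  Position 2 ('b'): matches sub[1] = 'b'
  Position 3 ('a'): no match needed
  Position 4 ('a'): no match needed
  Position 5 ('d'): no match needed
All 2 characters matched => is a subsequence

1


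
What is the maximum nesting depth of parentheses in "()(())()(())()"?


Input: "()(())()(())()"
Tracking depth:
  Position 0 '(': depth becomes 1
  Position 1 ')': depth becomes 0
  Position 2 '(': depth becomes 1
  Position 3 '(': depth becomes 2
  Position 4 ')': depth becomes 1
  Position 5 ')': depth becomes 0
  Position 6 '(': depth becomes 1
  Position 7 ')': depth becomes 0
  Position 8 '(': depth becomes 1
  Position 9 '(': depth becomes 2
  Position 10 ')': depth becomes 1
  Position 11 ')': depth becomes 0
  Position 12 '(': depth becomes 1
  Position 13 ')': depth becomes 0
Maximum depth reached: 2

2


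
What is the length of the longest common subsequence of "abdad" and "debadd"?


LCS of "abdad" and "debadd"
DP table:
           d    e    b    a    d    d
      0    0    0    0    0    0    0
  a   0    0    0    0    1    1    1
  b   0    0    0    1    1    1    1
  d   0    1    1    1    1    2    2
  a   0    1    1    1    2    2    2
  d   0    1    1    1    2    3    3
LCS length = dp[5][6] = 3

3


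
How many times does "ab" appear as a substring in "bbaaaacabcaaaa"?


Searching for "ab" in "bbaaaacabcaaaa"
Scanning each position:
  Position 0: "bb" => no
  Position 1: "ba" => no
  Position 2: "aa" => no
  Position 3: "aa" => no
  Position 4: "aa" => no
  Position 5: "ac" => no
  Position 6: "ca" => no
  Position 7: "ab" => MATCH
  Position 8: "bc" => no
  Position 9: "ca" => no
  Position 10: "aa" => no
  Position 11: "aa" => no
  Position 12: "aa" => no
Total occurrences: 1

1


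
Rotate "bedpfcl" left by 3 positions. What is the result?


Input: "bedpfcl", rotate left by 3
First 3 characters: "bed"
Remaining characters: "pfcl"
Concatenate remaining + first: "pfcl" + "bed" = "pfclbed"

pfclbed


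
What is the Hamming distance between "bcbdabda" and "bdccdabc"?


Comparing "bcbdabda" and "bdccdabc" position by position:
  Position 0: 'b' vs 'b' => same
  Position 1: 'c' vs 'd' => differ
  Position 2: 'b' vs 'c' => differ
  Position 3: 'd' vs 'c' => differ
  Position 4: 'a' vs 'd' => differ
  Position 5: 'b' vs 'a' => differ
  Position 6: 'd' vs 'b' => differ
  Position 7: 'a' vs 'c' => differ
Total differences (Hamming distance): 7

7


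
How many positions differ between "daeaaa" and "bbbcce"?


Comparing "daeaaa" and "bbbcce" position by position:
  Position 0: 'd' vs 'b' => DIFFER
  Position 1: 'a' vs 'b' => DIFFER
  Position 2: 'e' vs 'b' => DIFFER
  Position 3: 'a' vs 'c' => DIFFER
  Position 4: 'a' vs 'c' => DIFFER
  Position 5: 'a' vs 'e' => DIFFER
Positions that differ: 6

6


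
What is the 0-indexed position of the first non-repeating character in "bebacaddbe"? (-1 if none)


Input: bebacaddbe
Character frequencies:
  'a': 2
  'b': 3
  'c': 1
  'd': 2
  'e': 2
Scanning left to right for freq == 1:
  Position 0 ('b'): freq=3, skip
  Position 1 ('e'): freq=2, skip
  Position 2 ('b'): freq=3, skip
  Position 3 ('a'): freq=2, skip
  Position 4 ('c'): unique! => answer = 4

4


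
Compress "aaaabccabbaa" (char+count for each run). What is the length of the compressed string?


Input: aaaabccabbaa
Runs:
  'a' x 4 => "a4"
  'b' x 1 => "b1"
  'c' x 2 => "c2"
  'a' x 1 => "a1"
  'b' x 2 => "b2"
  'a' x 2 => "a2"
Compressed: "a4b1c2a1b2a2"
Compressed length: 12

12


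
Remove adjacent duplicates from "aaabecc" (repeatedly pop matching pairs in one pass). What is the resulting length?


Input: aaabecc
Stack-based adjacent duplicate removal:
  Read 'a': push. Stack: a
  Read 'a': matches stack top 'a' => pop. Stack: (empty)
  Read 'a': push. Stack: a
  Read 'b': push. Stack: ab
  Read 'e': push. Stack: abe
  Read 'c': push. Stack: abec
  Read 'c': matches stack top 'c' => pop. Stack: abe
Final stack: "abe" (length 3)

3


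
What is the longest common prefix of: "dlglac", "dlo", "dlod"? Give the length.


Words: dlglac, dlo, dlod
  Position 0: all 'd' => match
  Position 1: all 'l' => match
  Position 2: ('g', 'o', 'o') => mismatch, stop
LCP = "dl" (length 2)

2


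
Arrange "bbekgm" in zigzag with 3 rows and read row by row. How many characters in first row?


Zigzag "bbekgm" into 3 rows:
Placing characters:
  'b' => row 0
  'b' => row 1
  'e' => row 2
  'k' => row 1
  'g' => row 0
  'm' => row 1
Rows:
  Row 0: "bg"
  Row 1: "bkm"
  Row 2: "e"
First row length: 2

2


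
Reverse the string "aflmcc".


Input: aflmcc
Reading characters right to left:
  Position 5: 'c'
  Position 4: 'c'
  Position 3: 'm'
  Position 2: 'l'
  Position 1: 'f'
  Position 0: 'a'
Reversed: ccmlfa

ccmlfa


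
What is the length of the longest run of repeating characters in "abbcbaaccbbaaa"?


Input: "abbcbaaccbbaaa"
Scanning for longest run:
  Position 1 ('b'): new char, reset run to 1
  Position 2 ('b'): continues run of 'b', length=2
  Position 3 ('c'): new char, reset run to 1
  Position 4 ('b'): new char, reset run to 1
  Position 5 ('a'): new char, reset run to 1
  Position 6 ('a'): continues run of 'a', length=2
  Position 7 ('c'): new char, reset run to 1
  Position 8 ('c'): continues run of 'c', length=2
  Position 9 ('b'): new char, reset run to 1
  Position 10 ('b'): continues run of 'b', length=2
  Position 11 ('a'): new char, reset run to 1
  Position 12 ('a'): continues run of 'a', length=2
  Position 13 ('a'): continues run of 'a', length=3
Longest run: 'a' with length 3

3


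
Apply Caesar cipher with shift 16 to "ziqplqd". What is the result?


Caesar cipher: shift "ziqplqd" by 16
  'z' (pos 25) + 16 = pos 15 = 'p'
  'i' (pos 8) + 16 = pos 24 = 'y'
  'q' (pos 16) + 16 = pos 6 = 'g'
  'p' (pos 15) + 16 = pos 5 = 'f'
  'l' (pos 11) + 16 = pos 1 = 'b'
  'q' (pos 16) + 16 = pos 6 = 'g'
  'd' (pos 3) + 16 = pos 19 = 't'
Result: pygfbgt

pygfbgt
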